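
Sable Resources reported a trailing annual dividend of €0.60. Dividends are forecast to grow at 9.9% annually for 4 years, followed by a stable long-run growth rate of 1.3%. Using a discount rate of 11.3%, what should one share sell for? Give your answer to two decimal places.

Two-stage DDM. Project D₁…D_4 at 0.099, terminal growth 0.013, discount at r = 0.113.
D_1 = 0.6594
D_2 = 0.7247
D_3 = 0.7964
D_4 = 0.8753
Terminal value at t=4: TV = D_5/(r−g) = 0.8866/(0.113−0.013) = 8.8665
P₀ = 0.6594/(1+0.113)^1 + 0.7247/(1+0.113)^2 + 0.7964/(1+0.113)^3 + 0.8753/(1+0.113)^4 + 8.8665/(1+0.113)^4 = 8.1034

€8.10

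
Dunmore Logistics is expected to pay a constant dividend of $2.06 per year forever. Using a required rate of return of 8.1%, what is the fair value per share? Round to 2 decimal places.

Zero-growth DDM (perpetuity): P₀ = D/r = 2.06 / 0.081 = 25.4321

$25.43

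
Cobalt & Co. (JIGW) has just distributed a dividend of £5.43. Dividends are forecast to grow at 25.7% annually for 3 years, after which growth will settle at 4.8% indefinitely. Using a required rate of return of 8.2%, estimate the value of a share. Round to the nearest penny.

£284.58

Two-stage DDM. Project D₁…D_3 at 0.257, terminal growth 0.048, discount at r = 0.082.
D_1 = 6.8255
D_2 = 8.5797
D_3 = 10.7846
Terminal value at t=3: TV = D_4/(r−g) = 11.3023/(0.082−0.048) = 332.4207
P₀ = 6.8255/(1+0.082)^1 + 8.5797/(1+0.082)^2 + 10.7846/(1+0.082)^3 + 332.4207/(1+0.082)^3 = 284.5762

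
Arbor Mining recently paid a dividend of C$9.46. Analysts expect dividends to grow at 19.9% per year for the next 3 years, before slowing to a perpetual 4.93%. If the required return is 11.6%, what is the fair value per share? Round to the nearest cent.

C$217.37

Two-stage DDM. Project D₁…D_3 at 0.199, terminal growth 0.0493, discount at r = 0.116.
D_1 = 11.3425
D_2 = 13.5997
D_3 = 16.3060
Terminal value at t=3: TV = D_4/(r−g) = 17.1099/(0.116−0.0493) = 256.5208
P₀ = 11.3425/(1+0.116)^1 + 13.5997/(1+0.116)^2 + 16.3060/(1+0.116)^3 + 256.5208/(1+0.116)^3 = 217.3713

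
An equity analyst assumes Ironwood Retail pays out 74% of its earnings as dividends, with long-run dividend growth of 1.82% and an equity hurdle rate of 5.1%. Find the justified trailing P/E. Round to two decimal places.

Justified trailing P/E = b(1+g)/(r−g) = 0.74×(1+0.0182)/(0.051−0.0182) = 22.9716

22.97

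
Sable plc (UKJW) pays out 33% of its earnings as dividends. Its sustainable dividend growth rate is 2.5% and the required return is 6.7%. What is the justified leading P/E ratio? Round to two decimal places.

7.86

Justified leading P/E = b/(r−g) = 0.33/(0.067−0.025) = 7.8571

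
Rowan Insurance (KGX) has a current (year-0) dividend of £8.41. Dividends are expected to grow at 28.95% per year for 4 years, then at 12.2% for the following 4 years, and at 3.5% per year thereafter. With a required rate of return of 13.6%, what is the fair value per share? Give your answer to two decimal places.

Three-stage DDM. Project D₁…D_8; terminal Gordon value at t=8 with g = 0.035; discount at r = 0.136.
D_1 = 10.8447
D_2 = 13.9842
D_3 = 18.0327
D_4 = 23.2531
D_5 = 26.0900
D_6 = 29.2730
D_7 = 32.8443
D_8 = 36.8513
TV_8 = 38.1411/(0.136−0.035) = 377.6346
P₀ = Σ Dₜ/(1+r)ᵗ + TV_8/(1+r)^8 = 236.9555

£236.96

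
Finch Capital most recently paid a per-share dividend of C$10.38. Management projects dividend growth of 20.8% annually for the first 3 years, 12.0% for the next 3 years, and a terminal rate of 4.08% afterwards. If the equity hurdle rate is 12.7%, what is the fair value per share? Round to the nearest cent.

C$225.19

Three-stage DDM. Project D₁…D_6; terminal Gordon value at t=6 with g = 0.0408; discount at r = 0.127.
D_1 = 12.5390
D_2 = 15.1472
D_3 = 18.2978
D_4 = 20.4935
D_5 = 22.9527
D_6 = 25.7070
TV_6 = 26.7559/(0.127−0.0408) = 310.3932
P₀ = Σ Dₜ/(1+r)ᵗ + TV_6/(1+r)^6 = 225.1933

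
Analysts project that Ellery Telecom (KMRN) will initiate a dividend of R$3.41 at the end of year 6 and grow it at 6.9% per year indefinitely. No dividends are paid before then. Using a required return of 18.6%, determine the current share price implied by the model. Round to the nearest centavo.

Deferred-dividend DDM. At t=5 the remaining stream is a growing perpetuity with first payment D_6 = 3.41.
V_5 = D_6/(r−g) = 3.41/(0.186−0.069) = 29.1453
P₀ = V_5/(1+r)^5 = 29.1453/(1+0.186)^5 = 12.4207

R$12.42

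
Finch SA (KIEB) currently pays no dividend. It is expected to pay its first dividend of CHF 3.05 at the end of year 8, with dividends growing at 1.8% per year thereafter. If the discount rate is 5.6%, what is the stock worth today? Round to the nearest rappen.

CHF 54.81

Deferred-dividend DDM. At t=7 the remaining stream is a growing perpetuity with first payment D_8 = 3.05.
V_7 = D_8/(r−g) = 3.05/(0.056−0.018) = 80.2632
P₀ = V_7/(1+r)^7 = 80.2632/(1+0.056)^7 = 54.8111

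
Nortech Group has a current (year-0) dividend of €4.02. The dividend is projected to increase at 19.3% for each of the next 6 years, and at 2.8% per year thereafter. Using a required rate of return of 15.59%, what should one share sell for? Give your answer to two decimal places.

Two-stage DDM. Project D₁…D_6 at 0.193, terminal growth 0.028, discount at r = 0.1559.
D_1 = 4.7959
D_2 = 5.7215
D_3 = 6.8257
D_4 = 8.1431
D_5 = 9.7147
D_6 = 11.5896
Terminal value at t=6: TV = D_7/(r−g) = 11.9141/(0.1559−0.028) = 93.1518
P₀ = 4.7959/(1+0.1559)^1 + 5.7215/(1+0.1559)^2 + 6.8257/(1+0.1559)^3 + 8.1431/(1+0.1559)^4 + 9.7147/(1+0.1559)^5 + 11.5896/(1+0.1559)^6 + 93.1518/(1+0.1559)^6 = 66.0336

€66.03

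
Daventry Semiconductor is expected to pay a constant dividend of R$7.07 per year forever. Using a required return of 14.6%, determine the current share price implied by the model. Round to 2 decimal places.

Zero-growth DDM (perpetuity): P₀ = D/r = 7.07 / 0.146 = 48.4247

R$48.42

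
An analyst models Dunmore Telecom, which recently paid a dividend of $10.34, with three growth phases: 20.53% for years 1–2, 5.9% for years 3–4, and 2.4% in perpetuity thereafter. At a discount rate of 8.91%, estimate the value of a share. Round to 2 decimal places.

$236.74

Three-stage DDM. Project D₁…D_4; terminal Gordon value at t=4 with g = 0.024; discount at r = 0.0891.
D_1 = 12.4628
D_2 = 15.0214
D_3 = 15.9077
D_4 = 16.8462
TV_4 = 17.2505/(0.0891−0.024) = 264.9853
P₀ = Σ Dₜ/(1+r)ᵗ + TV_4/(1+r)^4 = 236.7388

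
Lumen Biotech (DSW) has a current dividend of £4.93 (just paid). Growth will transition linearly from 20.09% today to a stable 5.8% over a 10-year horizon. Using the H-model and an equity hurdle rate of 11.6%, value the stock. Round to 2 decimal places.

H-model: P₀ = D₀[(1+g_L) + H(g_S−g_L)]/(r−g_L), with H = 10/2 = 5.
P₀ = 4.93 × [(1+0.058) + 5×(0.2009−0.058)] / (0.116−0.058)
   = 4.93 × 1.7725 / 0.058 = 150.6625

£150.66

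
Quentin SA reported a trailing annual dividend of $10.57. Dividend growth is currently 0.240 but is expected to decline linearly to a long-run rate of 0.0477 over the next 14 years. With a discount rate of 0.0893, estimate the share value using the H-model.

$608.23

H-model: P₀ = D₀[(1+g_L) + H(g_S−g_L)]/(r−g_L), with H = 14/2 = 7.
P₀ = 10.57 × [(1+0.0477) + 7×(0.24−0.0477)] / (0.0893−0.0477)
   = 10.57 × 2.3938 / 0.0416 = 608.2324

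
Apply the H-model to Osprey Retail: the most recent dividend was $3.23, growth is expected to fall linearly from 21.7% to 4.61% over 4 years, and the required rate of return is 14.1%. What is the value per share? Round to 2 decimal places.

H-model: P₀ = D₀[(1+g_L) + H(g_S−g_L)]/(r−g_L), with H = 4/2 = 2.
P₀ = 3.23 × [(1+0.0461) + 2×(0.217−0.0461)] / (0.141−0.0461)
   = 3.23 × 1.3879 / 0.0949 = 47.2383

$47.24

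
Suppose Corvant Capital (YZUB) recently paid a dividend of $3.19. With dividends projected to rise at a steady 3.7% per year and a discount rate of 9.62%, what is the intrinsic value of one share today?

Gordon growth model: P₀ = D₁/(r − g). D₁ = 3.19 × (1 + 0.037) = 3.3080.
P₀ = 3.3080 / (0.0962 − 0.037) = 3.3080 / 0.0592 = 55.8789

$55.88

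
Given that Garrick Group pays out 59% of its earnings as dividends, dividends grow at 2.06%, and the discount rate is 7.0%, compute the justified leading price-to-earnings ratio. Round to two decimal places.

Justified leading P/E = b/(r−g) = 0.59/(0.07−0.0206) = 11.9433

11.94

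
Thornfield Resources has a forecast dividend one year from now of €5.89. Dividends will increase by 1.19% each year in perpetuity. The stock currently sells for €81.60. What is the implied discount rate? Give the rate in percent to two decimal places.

Rearranging the constant-growth DDM: r = D₁/P₀ + g.
r = 5.8900 / 81.60 + 0.0119 = 0.07218 + 0.0119 = 0.08408

8.41%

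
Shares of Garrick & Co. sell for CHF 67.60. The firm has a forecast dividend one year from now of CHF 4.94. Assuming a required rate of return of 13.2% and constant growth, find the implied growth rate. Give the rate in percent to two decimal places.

5.89%

From P₀ = D₁/(r − g), the implied growth is g = r − D₁/P₀.
g = 0.132 − 4.94/67.60 = 0.132 − 0.07308 = 0.05892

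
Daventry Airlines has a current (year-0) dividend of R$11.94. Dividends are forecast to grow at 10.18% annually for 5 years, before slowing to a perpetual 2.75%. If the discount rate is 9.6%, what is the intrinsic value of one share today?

R$244.54

Two-stage DDM. Project D₁…D_5 at 0.1018, terminal growth 0.0275, discount at r = 0.096.
D_1 = 13.1555
D_2 = 14.4947
D_3 = 15.9703
D_4 = 17.5961
D_5 = 19.3873
Terminal value at t=5: TV = D_6/(r−g) = 19.9205/(0.096−0.0275) = 290.8101
P₀ = 13.1555/(1+0.096)^1 + 14.4947/(1+0.096)^2 + 15.9703/(1+0.096)^3 + 17.5961/(1+0.096)^4 + 19.3873/(1+0.096)^5 + 290.8101/(1+0.096)^5 = 244.5439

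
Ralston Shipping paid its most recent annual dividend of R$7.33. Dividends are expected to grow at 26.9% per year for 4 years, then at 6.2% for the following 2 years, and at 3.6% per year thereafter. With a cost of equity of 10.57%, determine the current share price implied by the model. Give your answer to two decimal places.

R$240.20

Three-stage DDM. Project D₁…D_6; terminal Gordon value at t=6 with g = 0.036; discount at r = 0.1057.
D_1 = 9.3018
D_2 = 11.8039
D_3 = 14.9792
D_4 = 19.0086
D_5 = 20.1871
D_6 = 21.4388
TV_6 = 22.2105/(0.1057−0.036) = 318.6592
P₀ = Σ Dₜ/(1+r)ᵗ + TV_6/(1+r)^6 = 240.1953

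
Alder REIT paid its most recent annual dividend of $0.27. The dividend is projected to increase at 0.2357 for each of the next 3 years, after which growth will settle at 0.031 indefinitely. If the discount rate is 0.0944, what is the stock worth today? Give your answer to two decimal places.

Two-stage DDM. Project D₁…D_3 at 0.2357, terminal growth 0.031, discount at r = 0.0944.
D_1 = 0.3336
D_2 = 0.4123
D_3 = 0.5095
Terminal value at t=3: TV = D_4/(r−g) = 0.5252/(0.0944−0.031) = 8.2846
P₀ = 0.3336/(1+0.0944)^1 + 0.4123/(1+0.0944)^2 + 0.5095/(1+0.0944)^3 + 8.2846/(1+0.0944)^3 = 7.3581

$7.36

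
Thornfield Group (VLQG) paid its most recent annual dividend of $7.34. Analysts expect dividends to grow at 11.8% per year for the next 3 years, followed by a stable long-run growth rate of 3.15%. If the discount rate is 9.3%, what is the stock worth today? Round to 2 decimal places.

$154.79

Two-stage DDM. Project D₁…D_3 at 0.118, terminal growth 0.0315, discount at r = 0.093.
D_1 = 8.2061
D_2 = 9.1744
D_3 = 10.2570
Terminal value at t=3: TV = D_4/(r−g) = 10.5801/(0.093−0.0315) = 172.0345
P₀ = 8.2061/(1+0.093)^1 + 9.1744/(1+0.093)^2 + 10.2570/(1+0.093)^3 + 172.0345/(1+0.093)^3 = 154.7941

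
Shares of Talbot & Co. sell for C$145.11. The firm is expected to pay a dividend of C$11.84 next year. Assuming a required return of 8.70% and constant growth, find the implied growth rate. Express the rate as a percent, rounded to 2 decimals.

0.54%

From P₀ = D₁/(r − g), the implied growth is g = r − D₁/P₀.
g = 0.087 − 11.84/145.11 = 0.087 − 0.08159 = 0.00541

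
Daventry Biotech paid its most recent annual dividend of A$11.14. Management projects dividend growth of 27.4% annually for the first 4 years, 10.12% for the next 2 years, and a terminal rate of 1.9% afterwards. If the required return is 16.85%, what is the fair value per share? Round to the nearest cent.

A$179.68

Three-stage DDM. Project D₁…D_6; terminal Gordon value at t=6 with g = 0.019; discount at r = 0.1685.
D_1 = 14.1924
D_2 = 18.0811
D_3 = 23.0353
D_4 = 29.3469
D_5 = 32.3169
D_6 = 35.5873
TV_6 = 36.2635/(0.1685−0.019) = 242.5651
P₀ = Σ Dₜ/(1+r)ᵗ + TV_6/(1+r)^6 = 179.6751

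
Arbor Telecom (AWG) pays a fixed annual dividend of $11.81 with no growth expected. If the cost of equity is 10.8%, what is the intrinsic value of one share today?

$109.35

Zero-growth DDM (perpetuity): P₀ = D/r = 11.81 / 0.108 = 109.3519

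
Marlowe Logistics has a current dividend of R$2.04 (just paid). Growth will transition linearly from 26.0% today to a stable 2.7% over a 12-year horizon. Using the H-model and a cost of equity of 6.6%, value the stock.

R$126.85

H-model: P₀ = D₀[(1+g_L) + H(g_S−g_L)]/(r−g_L), with H = 12/2 = 6.
P₀ = 2.04 × [(1+0.027) + 6×(0.26−0.027)] / (0.066−0.027)
   = 2.04 × 2.4250 / 0.039 = 126.8462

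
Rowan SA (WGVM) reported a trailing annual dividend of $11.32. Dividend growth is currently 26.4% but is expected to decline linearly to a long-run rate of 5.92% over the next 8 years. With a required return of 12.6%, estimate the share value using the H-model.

H-model: P₀ = D₀[(1+g_L) + H(g_S−g_L)]/(r−g_L), with H = 8/2 = 4.
P₀ = 11.32 × [(1+0.0592) + 4×(0.264−0.0592)] / (0.126−0.0592)
   = 11.32 × 1.8784 / 0.0668 = 318.3157

$318.32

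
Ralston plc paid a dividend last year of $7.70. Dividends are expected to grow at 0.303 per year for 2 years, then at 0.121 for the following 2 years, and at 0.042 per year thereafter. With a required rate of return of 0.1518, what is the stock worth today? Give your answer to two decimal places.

Three-stage DDM. Project D₁…D_4; terminal Gordon value at t=4 with g = 0.042; discount at r = 0.1518.
D_1 = 10.0331
D_2 = 13.0731
D_3 = 14.6550
D_4 = 16.4282
TV_4 = 17.1182/(0.1518−0.042) = 155.9036
P₀ = Σ Dₜ/(1+r)ᵗ + TV_4/(1+r)^4 = 126.0727

$126.07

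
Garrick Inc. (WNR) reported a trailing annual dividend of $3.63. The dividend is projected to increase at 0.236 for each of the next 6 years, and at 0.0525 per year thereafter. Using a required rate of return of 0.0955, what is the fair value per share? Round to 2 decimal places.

$217.21

Two-stage DDM. Project D₁…D_6 at 0.236, terminal growth 0.0525, discount at r = 0.0955.
D_1 = 4.4867
D_2 = 5.5455
D_3 = 6.8543
D_4 = 8.4719
D_5 = 10.4713
D_6 = 12.9425
Terminal value at t=6: TV = D_7/(r−g) = 13.6220/(0.0955−0.0525) = 316.7897
P₀ = 4.4867/(1+0.0955)^1 + 5.5455/(1+0.0955)^2 + 6.8543/(1+0.0955)^3 + 8.4719/(1+0.0955)^4 + 10.4713/(1+0.0955)^5 + 12.9425/(1+0.0955)^6 + 316.7897/(1+0.0955)^6 = 217.2083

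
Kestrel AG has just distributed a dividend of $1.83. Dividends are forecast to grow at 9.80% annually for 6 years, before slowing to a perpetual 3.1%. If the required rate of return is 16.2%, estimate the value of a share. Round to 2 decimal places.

Two-stage DDM. Project D₁…D_6 at 0.098, terminal growth 0.031, discount at r = 0.162.
D_1 = 2.0093
D_2 = 2.2063
D_3 = 2.4225
D_4 = 2.6599
D_5 = 2.9205
D_6 = 3.2068
Terminal value at t=6: TV = D_7/(r−g) = 3.3062/(0.162−0.031) = 25.2379
P₀ = 2.0093/(1+0.162)^1 + 2.2063/(1+0.162)^2 + 2.4225/(1+0.162)^3 + 2.6599/(1+0.162)^4 + 2.9205/(1+0.162)^5 + 3.2068/(1+0.162)^6 + 25.2379/(1+0.162)^6 = 19.2995

$19.30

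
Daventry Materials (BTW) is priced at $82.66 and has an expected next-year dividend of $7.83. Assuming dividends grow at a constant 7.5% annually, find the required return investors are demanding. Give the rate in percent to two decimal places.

16.97%

Rearranging the constant-growth DDM: r = D₁/P₀ + g.
r = 7.8300 / 82.66 + 0.075 = 0.09473 + 0.075 = 0.16973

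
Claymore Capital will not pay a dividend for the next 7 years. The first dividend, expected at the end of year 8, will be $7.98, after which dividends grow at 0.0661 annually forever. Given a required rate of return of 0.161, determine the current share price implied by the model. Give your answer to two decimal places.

Deferred-dividend DDM. At t=7 the remaining stream is a growing perpetuity with first payment D_8 = 7.98.
V_7 = D_8/(r−g) = 7.98/(0.161−0.0661) = 84.0885
P₀ = V_7/(1+r)^7 = 84.0885/(1+0.161)^7 = 29.5741

$29.57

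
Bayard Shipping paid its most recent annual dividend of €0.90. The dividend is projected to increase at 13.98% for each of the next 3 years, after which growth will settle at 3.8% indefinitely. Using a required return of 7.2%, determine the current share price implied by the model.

€36.08

Two-stage DDM. Project D₁…D_3 at 0.1398, terminal growth 0.038, discount at r = 0.072.
D_1 = 1.0258
D_2 = 1.1692
D_3 = 1.3327
Terminal value at t=3: TV = D_4/(r−g) = 1.3833/(0.072−0.038) = 40.6862
P₀ = 1.0258/(1+0.072)^1 + 1.1692/(1+0.072)^2 + 1.3327/(1+0.072)^3 + 40.6862/(1+0.072)^3 = 36.0827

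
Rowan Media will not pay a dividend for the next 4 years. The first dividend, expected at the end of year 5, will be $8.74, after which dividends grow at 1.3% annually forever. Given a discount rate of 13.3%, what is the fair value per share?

Deferred-dividend DDM. At t=4 the remaining stream is a growing perpetuity with first payment D_5 = 8.74.
V_4 = D_5/(r−g) = 8.74/(0.133−0.013) = 72.8333
P₀ = V_4/(1+r)^4 = 72.8333/(1+0.133)^4 = 44.1988

$44.20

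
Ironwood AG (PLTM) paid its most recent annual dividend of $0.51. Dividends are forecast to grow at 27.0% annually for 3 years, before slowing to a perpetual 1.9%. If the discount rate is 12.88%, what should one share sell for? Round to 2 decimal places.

$8.69

Two-stage DDM. Project D₁…D_3 at 0.27, terminal growth 0.019, discount at r = 0.1288.
D_1 = 0.6477
D_2 = 0.8226
D_3 = 1.0447
Terminal value at t=3: TV = D_4/(r−g) = 1.0645/(0.1288−0.019) = 9.6951
P₀ = 0.6477/(1+0.1288)^1 + 0.8226/(1+0.1288)^2 + 1.0447/(1+0.1288)^3 + 9.6951/(1+0.1288)^3 = 8.6863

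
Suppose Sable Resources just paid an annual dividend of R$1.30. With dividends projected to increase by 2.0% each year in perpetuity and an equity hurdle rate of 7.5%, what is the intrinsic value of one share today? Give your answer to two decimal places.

Gordon growth model: P₀ = D₁/(r − g). D₁ = 1.30 × (1 + 0.02) = 1.3260.
P₀ = 1.3260 / (0.075 − 0.02) = 1.3260 / 0.055 = 24.1091

R$24.11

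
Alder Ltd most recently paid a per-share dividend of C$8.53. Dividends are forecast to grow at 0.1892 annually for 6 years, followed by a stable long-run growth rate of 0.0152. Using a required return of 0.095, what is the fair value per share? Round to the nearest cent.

C$247.05

Two-stage DDM. Project D₁…D_6 at 0.1892, terminal growth 0.0152, discount at r = 0.095.
D_1 = 10.1439
D_2 = 12.0631
D_3 = 14.3454
D_4 = 17.0596
D_5 = 20.2873
D_6 = 24.1256
Terminal value at t=6: TV = D_7/(r−g) = 24.4923/(0.095−0.0152) = 306.9214
P₀ = 10.1439/(1+0.095)^1 + 12.0631/(1+0.095)^2 + 14.3454/(1+0.095)^3 + 17.0596/(1+0.095)^4 + 20.2873/(1+0.095)^5 + 24.1256/(1+0.095)^6 + 306.9214/(1+0.095)^6 = 247.0499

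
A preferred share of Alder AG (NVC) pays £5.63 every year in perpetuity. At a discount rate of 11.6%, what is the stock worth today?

£48.53

Zero-growth DDM (perpetuity): P₀ = D/r = 5.63 / 0.116 = 48.5345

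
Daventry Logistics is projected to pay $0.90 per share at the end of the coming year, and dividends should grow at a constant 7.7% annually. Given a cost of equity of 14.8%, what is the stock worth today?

Gordon growth model: P₀ = D₁/(r − g), with D₁ = 0.90 given directly.
P₀ = 0.9000 / (0.148 − 0.077) = 0.9000 / 0.071 = 12.6761

$12.68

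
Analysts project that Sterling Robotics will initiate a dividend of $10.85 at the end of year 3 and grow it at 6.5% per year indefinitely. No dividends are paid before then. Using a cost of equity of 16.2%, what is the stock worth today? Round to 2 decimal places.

$82.84

Deferred-dividend DDM. At t=2 the remaining stream is a growing perpetuity with first payment D_3 = 10.85.
V_2 = D_3/(r−g) = 10.85/(0.162−0.065) = 111.8557
P₀ = V_2/(1+r)^2 = 111.8557/(1+0.162)^2 = 82.8411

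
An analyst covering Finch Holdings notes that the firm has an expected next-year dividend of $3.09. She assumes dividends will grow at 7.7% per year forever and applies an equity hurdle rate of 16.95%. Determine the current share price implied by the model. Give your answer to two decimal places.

$33.41

Gordon growth model: P₀ = D₁/(r − g), with D₁ = 3.09 given directly.
P₀ = 3.0900 / (0.1695 − 0.077) = 3.0900 / 0.0925 = 33.4054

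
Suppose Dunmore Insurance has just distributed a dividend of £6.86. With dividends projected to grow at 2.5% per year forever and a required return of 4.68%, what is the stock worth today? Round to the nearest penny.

£322.55

Gordon growth model: P₀ = D₁/(r − g). D₁ = 6.86 × (1 + 0.025) = 7.0315.
P₀ = 7.0315 / (0.0468 − 0.025) = 7.0315 / 0.0218 = 322.5459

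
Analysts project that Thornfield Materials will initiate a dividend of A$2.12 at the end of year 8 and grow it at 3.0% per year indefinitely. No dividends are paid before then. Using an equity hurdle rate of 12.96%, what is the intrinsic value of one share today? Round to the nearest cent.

A$9.07

Deferred-dividend DDM. At t=7 the remaining stream is a growing perpetuity with first payment D_8 = 2.12.
V_7 = D_8/(r−g) = 2.12/(0.1296−0.03) = 21.2851
P₀ = V_7/(1+r)^7 = 21.2851/(1+0.1296)^7 = 9.0699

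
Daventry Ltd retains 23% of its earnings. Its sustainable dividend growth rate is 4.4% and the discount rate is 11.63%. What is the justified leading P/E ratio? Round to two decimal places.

Payout ratio b = 1 − 0.23 = 0.77.
Justified leading P/E = b/(r−g) = 0.77/(0.1163−0.044) = 10.6501

10.65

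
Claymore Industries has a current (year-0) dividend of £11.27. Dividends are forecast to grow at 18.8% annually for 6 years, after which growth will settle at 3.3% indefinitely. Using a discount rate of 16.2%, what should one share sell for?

£176.18

Two-stage DDM. Project D₁…D_6 at 0.188, terminal growth 0.033, discount at r = 0.162.
D_1 = 13.3888
D_2 = 15.9058
D_3 = 18.8961
D_4 = 22.4486
D_5 = 26.6690
D_6 = 31.6827
Terminal value at t=6: TV = D_7/(r−g) = 32.7283/(0.162−0.033) = 253.7074
P₀ = 13.3888/(1+0.162)^1 + 15.9058/(1+0.162)^2 + 18.8961/(1+0.162)^3 + 22.4486/(1+0.162)^4 + 26.6690/(1+0.162)^5 + 31.6827/(1+0.162)^6 + 253.7074/(1+0.162)^6 = 176.1790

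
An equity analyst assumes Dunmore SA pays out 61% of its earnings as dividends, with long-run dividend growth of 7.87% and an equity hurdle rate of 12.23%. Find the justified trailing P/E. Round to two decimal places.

Justified trailing P/E = b(1+g)/(r−g) = 0.61×(1+0.0787)/(0.1223−0.0787) = 15.0919

15.09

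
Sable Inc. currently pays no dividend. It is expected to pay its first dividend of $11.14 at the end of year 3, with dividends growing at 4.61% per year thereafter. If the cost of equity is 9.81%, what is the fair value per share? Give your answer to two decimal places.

$177.66

Deferred-dividend DDM. At t=2 the remaining stream is a growing perpetuity with first payment D_3 = 11.14.
V_2 = D_3/(r−g) = 11.14/(0.0981−0.0461) = 214.2308
P₀ = V_2/(1+r)^2 = 214.2308/(1+0.0981)^2 = 177.6634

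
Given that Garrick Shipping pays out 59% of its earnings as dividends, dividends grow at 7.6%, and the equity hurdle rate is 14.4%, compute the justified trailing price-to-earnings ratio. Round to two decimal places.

9.34

Justified trailing P/E = b(1+g)/(r−g) = 0.59×(1+0.076)/(0.144−0.076) = 9.3359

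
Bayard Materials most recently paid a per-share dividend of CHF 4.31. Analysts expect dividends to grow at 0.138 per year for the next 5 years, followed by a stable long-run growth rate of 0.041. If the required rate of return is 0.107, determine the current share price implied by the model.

CHF 101.48

Two-stage DDM. Project D₁…D_5 at 0.138, terminal growth 0.041, discount at r = 0.107.
D_1 = 4.9048
D_2 = 5.5816
D_3 = 6.3519
D_4 = 7.2285
D_5 = 8.2260
Terminal value at t=5: TV = D_6/(r−g) = 8.5633/(0.107−0.041) = 129.7464
P₀ = 4.9048/(1+0.107)^1 + 5.5816/(1+0.107)^2 + 6.3519/(1+0.107)^3 + 7.2285/(1+0.107)^4 + 8.2260/(1+0.107)^5 + 129.7464/(1+0.107)^5 = 101.4767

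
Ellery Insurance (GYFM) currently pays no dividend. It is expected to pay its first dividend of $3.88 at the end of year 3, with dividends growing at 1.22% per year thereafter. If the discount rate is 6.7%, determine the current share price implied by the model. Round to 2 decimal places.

$62.19

Deferred-dividend DDM. At t=2 the remaining stream is a growing perpetuity with first payment D_3 = 3.88.
V_2 = D_3/(r−g) = 3.88/(0.067−0.0122) = 70.8029
P₀ = V_2/(1+r)^2 = 70.8029/(1+0.067)^2 = 62.1903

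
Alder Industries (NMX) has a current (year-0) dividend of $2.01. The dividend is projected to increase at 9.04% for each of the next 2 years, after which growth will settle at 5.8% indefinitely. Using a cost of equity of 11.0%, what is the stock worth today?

Two-stage DDM. Project D₁…D_2 at 0.0904, terminal growth 0.058, discount at r = 0.11.
D_1 = 2.1917
D_2 = 2.3898
Terminal value at t=2: TV = D_3/(r−g) = 2.5284/(0.11−0.058) = 48.6239
P₀ = 2.1917/(1+0.11)^1 + 2.3898/(1+0.11)^2 + 48.6239/(1+0.11)^2 = 43.3784

$43.38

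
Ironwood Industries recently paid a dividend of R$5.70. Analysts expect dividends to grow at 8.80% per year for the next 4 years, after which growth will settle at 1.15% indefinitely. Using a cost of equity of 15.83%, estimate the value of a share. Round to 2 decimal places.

R$50.12

Two-stage DDM. Project D₁…D_4 at 0.088, terminal growth 0.0115, discount at r = 0.1583.
D_1 = 6.2016
D_2 = 6.7473
D_3 = 7.3411
D_4 = 7.9871
Terminal value at t=4: TV = D_5/(r−g) = 8.0790/(0.1583−0.0115) = 55.0339
P₀ = 6.2016/(1+0.1583)^1 + 6.7473/(1+0.1583)^2 + 7.3411/(1+0.1583)^3 + 7.9871/(1+0.1583)^4 + 55.0339/(1+0.1583)^4 = 50.1178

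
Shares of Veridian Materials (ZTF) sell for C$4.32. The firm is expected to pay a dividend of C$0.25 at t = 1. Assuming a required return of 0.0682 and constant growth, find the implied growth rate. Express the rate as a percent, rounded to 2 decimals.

1.03%

From P₀ = D₁/(r − g), the implied growth is g = r − D₁/P₀.
g = 0.0682 − 0.25/4.32 = 0.0682 − 0.05787 = 0.01033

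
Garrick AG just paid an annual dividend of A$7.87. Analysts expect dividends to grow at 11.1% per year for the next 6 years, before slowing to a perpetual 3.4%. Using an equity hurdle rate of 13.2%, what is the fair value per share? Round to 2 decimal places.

A$118.46

Two-stage DDM. Project D₁…D_6 at 0.111, terminal growth 0.034, discount at r = 0.132.
D_1 = 8.7436
D_2 = 9.7141
D_3 = 10.7924
D_4 = 11.9903
D_5 = 13.3213
D_6 = 14.7999
Terminal value at t=6: TV = D_7/(r−g) = 15.3031/(0.132−0.034) = 156.1542
P₀ = 8.7436/(1+0.132)^1 + 9.7141/(1+0.132)^2 + 10.7924/(1+0.132)^3 + 11.9903/(1+0.132)^4 + 13.3213/(1+0.132)^5 + 14.7999/(1+0.132)^6 + 156.1542/(1+0.132)^6 = 118.4592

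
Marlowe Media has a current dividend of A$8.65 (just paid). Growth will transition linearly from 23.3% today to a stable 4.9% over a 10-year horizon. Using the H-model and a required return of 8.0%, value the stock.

A$549.41

H-model: P₀ = D₀[(1+g_L) + H(g_S−g_L)]/(r−g_L), with H = 10/2 = 5.
P₀ = 8.65 × [(1+0.049) + 5×(0.233−0.049)] / (0.08−0.049)
   = 8.65 × 1.9690 / 0.031 = 549.4145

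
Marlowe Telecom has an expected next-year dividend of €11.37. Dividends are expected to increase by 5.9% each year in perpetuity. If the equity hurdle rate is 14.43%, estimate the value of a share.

Gordon growth model: P₀ = D₁/(r − g), with D₁ = 11.37 given directly.
P₀ = 11.3700 / (0.1443 − 0.059) = 11.3700 / 0.0853 = 133.2943

€133.29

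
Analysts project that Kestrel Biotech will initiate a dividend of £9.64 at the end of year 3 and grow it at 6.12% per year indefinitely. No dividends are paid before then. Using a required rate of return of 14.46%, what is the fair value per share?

£88.23

Deferred-dividend DDM. At t=2 the remaining stream is a growing perpetuity with first payment D_3 = 9.64.
V_2 = D_3/(r−g) = 9.64/(0.1446−0.0612) = 115.5875
P₀ = V_2/(1+r)^2 = 115.5875/(1+0.1446)^2 = 88.2274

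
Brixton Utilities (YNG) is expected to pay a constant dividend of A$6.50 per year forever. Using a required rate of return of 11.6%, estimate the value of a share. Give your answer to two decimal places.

A$56.03

Zero-growth DDM (perpetuity): P₀ = D/r = 6.50 / 0.116 = 56.0345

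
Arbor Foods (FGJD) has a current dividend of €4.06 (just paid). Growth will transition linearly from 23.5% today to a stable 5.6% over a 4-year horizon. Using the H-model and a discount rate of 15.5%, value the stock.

H-model: P₀ = D₀[(1+g_L) + H(g_S−g_L)]/(r−g_L), with H = 4/2 = 2.
P₀ = 4.06 × [(1+0.056) + 2×(0.235−0.056)] / (0.155−0.056)
   = 4.06 × 1.4140 / 0.099 = 57.9883

€57.99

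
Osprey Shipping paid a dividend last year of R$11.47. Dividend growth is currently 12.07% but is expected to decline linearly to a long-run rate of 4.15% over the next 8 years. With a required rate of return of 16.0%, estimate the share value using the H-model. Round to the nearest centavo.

H-model: P₀ = D₀[(1+g_L) + H(g_S−g_L)]/(r−g_L), with H = 8/2 = 4.
P₀ = 11.47 × [(1+0.0415) + 4×(0.1207−0.0415)] / (0.16−0.0415)
   = 11.47 × 1.3583 / 0.1185 = 131.4743

R$131.47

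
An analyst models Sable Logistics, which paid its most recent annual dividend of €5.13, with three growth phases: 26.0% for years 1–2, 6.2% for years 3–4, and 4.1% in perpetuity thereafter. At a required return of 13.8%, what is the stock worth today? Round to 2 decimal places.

Three-stage DDM. Project D₁…D_4; terminal Gordon value at t=4 with g = 0.041; discount at r = 0.138.
D_1 = 6.4638
D_2 = 8.1444
D_3 = 8.6493
D_4 = 9.1856
TV_4 = 9.5622/(0.138−0.041) = 98.5795
P₀ = Σ Dₜ/(1+r)ᵗ + TV_4/(1+r)^4 = 82.0930

€82.09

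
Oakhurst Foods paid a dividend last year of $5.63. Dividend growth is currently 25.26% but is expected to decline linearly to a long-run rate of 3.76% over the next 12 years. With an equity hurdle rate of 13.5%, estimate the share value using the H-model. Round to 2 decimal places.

$134.54

H-model: P₀ = D₀[(1+g_L) + H(g_S−g_L)]/(r−g_L), with H = 12/2 = 6.
P₀ = 5.63 × [(1+0.0376) + 6×(0.2526−0.0376)] / (0.135−0.0376)
   = 5.63 × 2.3276 / 0.0974 = 134.5420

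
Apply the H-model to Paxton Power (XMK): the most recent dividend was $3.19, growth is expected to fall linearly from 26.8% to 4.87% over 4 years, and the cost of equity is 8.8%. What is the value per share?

$120.72

H-model: P₀ = D₀[(1+g_L) + H(g_S−g_L)]/(r−g_L), with H = 4/2 = 2.
P₀ = 3.19 × [(1+0.0487) + 2×(0.268−0.0487)] / (0.088−0.0487)
   = 3.19 × 1.4873 / 0.0393 = 120.7249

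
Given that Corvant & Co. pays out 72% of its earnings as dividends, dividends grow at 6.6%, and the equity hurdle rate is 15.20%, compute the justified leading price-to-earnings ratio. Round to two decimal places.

Justified leading P/E = b/(r−g) = 0.72/(0.152−0.066) = 8.3721

8.37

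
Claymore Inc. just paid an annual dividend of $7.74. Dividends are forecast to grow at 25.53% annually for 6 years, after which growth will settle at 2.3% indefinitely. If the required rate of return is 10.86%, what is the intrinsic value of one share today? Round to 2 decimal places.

$268.35

Two-stage DDM. Project D₁…D_6 at 0.2553, terminal growth 0.023, discount at r = 0.1086.
D_1 = 9.7160
D_2 = 12.1965
D_3 = 15.3103
D_4 = 19.2190
D_5 = 24.1256
D_6 = 30.2849
Terminal value at t=6: TV = D_7/(r−g) = 30.9815/(0.1086−0.023) = 361.9329
P₀ = 9.7160/(1+0.1086)^1 + 12.1965/(1+0.1086)^2 + 15.3103/(1+0.1086)^3 + 19.2190/(1+0.1086)^4 + 24.1256/(1+0.1086)^5 + 30.2849/(1+0.1086)^6 + 361.9329/(1+0.1086)^6 = 268.3472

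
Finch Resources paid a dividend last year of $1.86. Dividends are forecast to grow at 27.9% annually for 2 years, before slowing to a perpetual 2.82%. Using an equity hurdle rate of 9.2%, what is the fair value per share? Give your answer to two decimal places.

$45.85

Two-stage DDM. Project D₁…D_2 at 0.279, terminal growth 0.0282, discount at r = 0.092.
D_1 = 2.3789
D_2 = 3.0427
Terminal value at t=2: TV = D_3/(r−g) = 3.1285/(0.092−0.0282) = 49.0355
P₀ = 2.3789/(1+0.092)^1 + 3.0427/(1+0.092)^2 + 49.0355/(1+0.092)^2 = 45.8513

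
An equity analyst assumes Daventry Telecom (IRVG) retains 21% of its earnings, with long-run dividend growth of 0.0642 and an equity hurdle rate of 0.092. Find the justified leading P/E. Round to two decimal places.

Payout ratio b = 1 − 0.21 = 0.79.
Justified leading P/E = b/(r−g) = 0.79/(0.092−0.0642) = 28.4173

28.42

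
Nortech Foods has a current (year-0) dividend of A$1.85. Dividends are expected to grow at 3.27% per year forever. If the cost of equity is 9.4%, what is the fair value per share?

Gordon growth model: P₀ = D₁/(r − g). D₁ = 1.85 × (1 + 0.0327) = 1.9105.
P₀ = 1.9105 / (0.094 − 0.0327) = 1.9105 / 0.0613 = 31.1663

A$31.17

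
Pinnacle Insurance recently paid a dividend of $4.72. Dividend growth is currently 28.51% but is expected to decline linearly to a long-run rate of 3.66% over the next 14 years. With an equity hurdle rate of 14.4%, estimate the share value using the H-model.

H-model: P₀ = D₀[(1+g_L) + H(g_S−g_L)]/(r−g_L), with H = 14/2 = 7.
P₀ = 4.72 × [(1+0.0366) + 7×(0.2851−0.0366)] / (0.144−0.0366)
   = 4.72 × 2.7761 / 0.1074 = 122.0036

$122.00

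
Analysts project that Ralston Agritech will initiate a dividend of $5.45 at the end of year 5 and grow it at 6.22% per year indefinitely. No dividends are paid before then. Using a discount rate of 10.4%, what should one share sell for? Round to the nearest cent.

$87.77

Deferred-dividend DDM. At t=4 the remaining stream is a growing perpetuity with first payment D_5 = 5.45.
V_4 = D_5/(r−g) = 5.45/(0.104−0.0622) = 130.3828
P₀ = V_4/(1+r)^4 = 130.3828/(1+0.104)^4 = 87.7696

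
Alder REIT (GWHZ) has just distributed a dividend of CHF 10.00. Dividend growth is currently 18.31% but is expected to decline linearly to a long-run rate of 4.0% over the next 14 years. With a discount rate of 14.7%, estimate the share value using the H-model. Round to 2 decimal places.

H-model: P₀ = D₀[(1+g_L) + H(g_S−g_L)]/(r−g_L), with H = 14/2 = 7.
P₀ = 10.00 × [(1+0.04) + 7×(0.1831−0.04)] / (0.147−0.04)
   = 10.00 × 2.0417 / 0.107 = 190.8131

CHF 190.81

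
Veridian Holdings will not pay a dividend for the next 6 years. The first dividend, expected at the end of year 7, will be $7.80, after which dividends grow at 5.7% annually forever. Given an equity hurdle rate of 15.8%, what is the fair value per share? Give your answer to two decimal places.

Deferred-dividend DDM. At t=6 the remaining stream is a growing perpetuity with first payment D_7 = 7.80.
V_6 = D_7/(r−g) = 7.80/(0.158−0.057) = 77.2277
P₀ = V_6/(1+r)^6 = 77.2277/(1+0.158)^6 = 32.0274

$32.03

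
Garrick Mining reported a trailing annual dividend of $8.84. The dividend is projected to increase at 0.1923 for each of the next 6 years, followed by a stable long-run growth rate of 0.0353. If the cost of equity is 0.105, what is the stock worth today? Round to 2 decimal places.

$277.01

Two-stage DDM. Project D₁…D_6 at 0.1923, terminal growth 0.0353, discount at r = 0.105.
D_1 = 10.5399
D_2 = 12.5668
D_3 = 14.9833
D_4 = 17.8646
D_5 = 21.3000
D_6 = 25.3960
Terminal value at t=6: TV = D_7/(r−g) = 26.2925/(0.105−0.0353) = 377.2237
P₀ = 10.5399/(1+0.105)^1 + 12.5668/(1+0.105)^2 + 14.9833/(1+0.105)^3 + 17.8646/(1+0.105)^4 + 21.3000/(1+0.105)^5 + 25.3960/(1+0.105)^6 + 377.2237/(1+0.105)^6 = 277.0145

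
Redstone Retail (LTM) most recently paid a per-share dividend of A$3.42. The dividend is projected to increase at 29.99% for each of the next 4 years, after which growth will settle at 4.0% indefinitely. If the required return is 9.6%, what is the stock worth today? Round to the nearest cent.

A$147.02

Two-stage DDM. Project D₁…D_4 at 0.2999, terminal growth 0.04, discount at r = 0.096.
D_1 = 4.4457
D_2 = 5.7789
D_3 = 7.5120
D_4 = 9.7649
Terminal value at t=4: TV = D_5/(r−g) = 10.1555/(0.096−0.04) = 181.3473
P₀ = 4.4457/(1+0.096)^1 + 5.7789/(1+0.096)^2 + 7.5120/(1+0.096)^3 + 9.7649/(1+0.096)^4 + 181.3473/(1+0.096)^4 = 147.0213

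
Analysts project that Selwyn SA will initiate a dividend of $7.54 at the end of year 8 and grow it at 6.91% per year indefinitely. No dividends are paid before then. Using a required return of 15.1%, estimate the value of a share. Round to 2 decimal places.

Deferred-dividend DDM. At t=7 the remaining stream is a growing perpetuity with first payment D_8 = 7.54.
V_7 = D_8/(r−g) = 7.54/(0.151−0.0691) = 92.0635
P₀ = V_7/(1+r)^7 = 92.0635/(1+0.151)^7 = 34.4001

$34.40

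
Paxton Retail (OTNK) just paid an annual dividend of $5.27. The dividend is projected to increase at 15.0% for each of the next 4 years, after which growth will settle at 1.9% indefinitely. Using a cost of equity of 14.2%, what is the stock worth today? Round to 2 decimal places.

$66.35

Two-stage DDM. Project D₁…D_4 at 0.15, terminal growth 0.019, discount at r = 0.142.
D_1 = 6.0605
D_2 = 6.9696
D_3 = 8.0150
D_4 = 9.2173
Terminal value at t=4: TV = D_5/(r−g) = 9.3924/(0.142−0.019) = 76.3609
P₀ = 6.0605/(1+0.142)^1 + 6.9696/(1+0.142)^2 + 8.0150/(1+0.142)^3 + 9.2173/(1+0.142)^4 + 76.3609/(1+0.142)^4 = 66.3477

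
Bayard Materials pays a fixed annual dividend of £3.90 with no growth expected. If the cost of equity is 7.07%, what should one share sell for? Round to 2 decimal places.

Zero-growth DDM (perpetuity): P₀ = D/r = 3.90 / 0.0707 = 55.1627

£55.16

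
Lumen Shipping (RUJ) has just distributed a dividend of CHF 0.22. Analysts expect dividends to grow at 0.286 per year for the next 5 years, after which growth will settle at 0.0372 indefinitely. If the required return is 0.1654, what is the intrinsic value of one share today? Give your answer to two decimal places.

Two-stage DDM. Project D₁…D_5 at 0.286, terminal growth 0.0372, discount at r = 0.1654.
D_1 = 0.2829
D_2 = 0.3638
D_3 = 0.4679
D_4 = 0.6017
D_5 = 0.7738
Terminal value at t=5: TV = D_6/(r−g) = 0.8026/(0.1654−0.0372) = 6.2604
P₀ = 0.2829/(1+0.1654)^1 + 0.3638/(1+0.1654)^2 + 0.4679/(1+0.1654)^3 + 0.6017/(1+0.1654)^4 + 0.7738/(1+0.1654)^5 + 6.2604/(1+0.1654)^5 = 4.4047

CHF 4.40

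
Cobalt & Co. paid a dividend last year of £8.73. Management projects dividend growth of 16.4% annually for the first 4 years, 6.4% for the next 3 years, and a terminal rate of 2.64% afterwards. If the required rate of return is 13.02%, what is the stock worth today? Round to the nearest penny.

£144.79

Three-stage DDM. Project D₁…D_7; terminal Gordon value at t=7 with g = 0.0264; discount at r = 0.1302.
D_1 = 10.1617
D_2 = 11.8282
D_3 = 13.7681
D_4 = 16.0260
D_5 = 17.0517
D_6 = 18.1430
D_7 = 19.3042
TV_7 = 19.8138/(0.1302−0.0264) = 190.8844
P₀ = Σ Dₜ/(1+r)ᵗ + TV_7/(1+r)^7 = 144.7943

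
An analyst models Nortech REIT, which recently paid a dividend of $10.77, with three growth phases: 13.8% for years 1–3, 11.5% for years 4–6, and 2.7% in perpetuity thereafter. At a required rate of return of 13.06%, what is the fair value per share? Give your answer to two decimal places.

Three-stage DDM. Project D₁…D_6; terminal Gordon value at t=6 with g = 0.027; discount at r = 0.1306.
D_1 = 12.2563
D_2 = 13.9476
D_3 = 15.8724
D_4 = 17.6977
D_5 = 19.7330
D_6 = 22.0022
TV_6 = 22.5963/(0.1306−0.027) = 218.1111
P₀ = Σ Dₜ/(1+r)ᵗ + TV_6/(1+r)^6 = 169.2121

$169.21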